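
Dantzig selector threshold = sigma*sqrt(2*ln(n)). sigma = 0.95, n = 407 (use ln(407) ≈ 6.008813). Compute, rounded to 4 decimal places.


ln(407) ≈ 6.008813.
2*ln(n) ≈ 12.017626.
sqrt(2*ln(n)) ≈ sqrt(12.017626) ≈ 3.466645.
threshold ≈ 0.95*3.466645 = 3.29331275 ≈ 3.2933.

3.2933


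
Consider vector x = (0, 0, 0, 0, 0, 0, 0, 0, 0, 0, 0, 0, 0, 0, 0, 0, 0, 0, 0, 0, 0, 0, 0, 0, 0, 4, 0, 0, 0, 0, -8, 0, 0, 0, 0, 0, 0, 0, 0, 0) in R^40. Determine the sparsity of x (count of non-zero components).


Non-zero positions: [25, 30].
Sparsity = 2.

2


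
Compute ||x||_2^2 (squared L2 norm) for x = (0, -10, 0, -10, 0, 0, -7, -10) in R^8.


Non-zero entries: [(1, -10), (3, -10), (6, -7), (7, -10)]
Squares: [100, 100, 49, 100]
||x||_2^2 = sum = 349.

349


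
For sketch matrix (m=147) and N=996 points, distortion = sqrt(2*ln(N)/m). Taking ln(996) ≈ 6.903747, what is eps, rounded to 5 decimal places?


ln(996) ≈ 6.903747.
2*ln(N)/m ≈ 2*6.903747/147 ≈ 0.09392853.
eps = sqrt(0.09392853) ≈ 0.3064776 ≈ 0.30648.

0.30648


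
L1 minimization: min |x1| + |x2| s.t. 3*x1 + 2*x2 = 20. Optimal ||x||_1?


Axis intercepts:
  x1 = 20/3, x2 = 0: L1 = 20/3
  x1 = 0, x2 = 10: L1 = 10
x* = (20/3, 0)
||x*||_1 = 20/3.

20/3


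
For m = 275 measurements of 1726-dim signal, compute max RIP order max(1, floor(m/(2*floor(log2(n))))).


floor(log2(1726)) = 10.
2*10 = 20.
m/(2*floor(log2(n))) = 275/20 ≈ 13.75.
floor = 13.
k = max(1, 13) = 13.

13


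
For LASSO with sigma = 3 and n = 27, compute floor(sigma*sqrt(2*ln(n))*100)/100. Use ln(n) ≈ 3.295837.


ln(27) ≈ 3.295837.
2*ln(n) ≈ 6.591674.
sqrt(2*ln(n)) ≈ sqrt(6.591674) ≈ 2.567426.
lambda ≈ 3*2.567426 = 7.702278.
floor(lambda*100)/100 = 7.70.

7.70


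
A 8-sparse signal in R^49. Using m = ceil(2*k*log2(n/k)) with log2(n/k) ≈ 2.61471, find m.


log2(n/k) = log2(49/8) ≈ 2.61471.
2*k*log2(n/k) ≈ 2*8*2.61471 = 41.83536.
m = ceil(41.83536) = 42.

42


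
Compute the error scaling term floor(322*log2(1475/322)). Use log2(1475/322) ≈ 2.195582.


log2(n/k) = log2(1475/322) ≈ 2.195582.
k*log2(n/k) ≈ 322*2.195582 = 706.977404.
floor(706.977404) = 706.

706


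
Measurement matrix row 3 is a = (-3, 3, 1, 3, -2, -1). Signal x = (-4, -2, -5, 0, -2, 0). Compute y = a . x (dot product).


Non-zero terms: ['-3*-4', '3*-2', '1*-5', '-2*-2']
Products: [12, -6, -5, 4]
y = sum = 5.

5


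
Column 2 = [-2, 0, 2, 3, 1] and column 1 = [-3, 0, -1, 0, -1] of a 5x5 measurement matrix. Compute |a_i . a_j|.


Inner product: -2*-3 + 0*0 + 2*-1 + 3*0 + 1*-1
Products: [6, 0, -2, 0, -1]
Sum = 3.
|dot| = 3.

3


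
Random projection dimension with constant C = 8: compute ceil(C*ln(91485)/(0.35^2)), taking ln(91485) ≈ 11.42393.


ln(91485) ≈ 11.42393.
eps^2 = 0.35^2 = 0.1225.
C*ln(N)/eps^2 ≈ 8*11.42393/0.1225 ≈ 746.0526.
m = ceil(746.0526) = 747.

747


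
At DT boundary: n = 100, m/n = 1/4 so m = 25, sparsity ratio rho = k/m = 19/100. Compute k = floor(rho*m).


m = 1/4*100 = 25.
rho = 19/100.
rho*m = 19/100*25 = 4.75.
k = floor(4.75) = 4.

4


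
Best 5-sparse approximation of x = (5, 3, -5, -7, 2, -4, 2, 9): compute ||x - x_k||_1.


Sorted |x_i| descending: [9, 7, 5, 5, 4, 3, 2, 2]
Keep top 5: [9, 7, 5, 5, 4]
Tail entries: [3, 2, 2]
L1 error = sum of tail = 7.

7


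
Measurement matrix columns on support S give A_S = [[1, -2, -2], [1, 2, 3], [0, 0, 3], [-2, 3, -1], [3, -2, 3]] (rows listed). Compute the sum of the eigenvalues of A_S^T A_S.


Sum of eigenvalues of A_S^T A_S = trace(A_S^T A_S) = sum of squared column norms of A_S.
A_S^T A_S diagonal: [15, 21, 32].
trace = 15 + 21 + 32 = 68.

68


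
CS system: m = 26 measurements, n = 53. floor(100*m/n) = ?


100*m/n = 100*26/53 ≈ 49.0566.
floor = 49.

49


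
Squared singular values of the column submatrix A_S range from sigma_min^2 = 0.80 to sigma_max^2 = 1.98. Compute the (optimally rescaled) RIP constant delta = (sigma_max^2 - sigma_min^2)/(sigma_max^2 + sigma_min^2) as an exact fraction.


lambda_max - lambda_min = 1.98 - 0.80 = 1.18.
lambda_max + lambda_min = 1.98 + 0.80 = 2.78.
delta = 1.18/2.78 = 118/278 = 59/139.

59/139


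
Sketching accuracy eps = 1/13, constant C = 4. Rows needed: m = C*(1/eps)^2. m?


1/eps = 13.
(1/eps)^2 = 169.
m = 4*169 = 676.

676


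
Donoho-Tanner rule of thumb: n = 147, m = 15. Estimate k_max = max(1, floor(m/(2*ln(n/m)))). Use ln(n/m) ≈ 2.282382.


n/m = 147/15 = 49/5.
ln(n/m) ≈ 2.282382.
2*ln(n/m) ≈ 4.564764.
m/(2*ln(n/m)) ≈ 15/4.564764 ≈ 3.286.
floor = 3.
k_max = max(1, 3) = 3.

3


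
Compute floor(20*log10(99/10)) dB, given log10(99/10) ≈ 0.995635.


||x||/||e|| = 99/10.
log10(99/10) ≈ 0.995635.
20*log10(||x||/||e||) ≈ 20*0.995635 = 19.9127.
floor(19.9127) = 19.

19


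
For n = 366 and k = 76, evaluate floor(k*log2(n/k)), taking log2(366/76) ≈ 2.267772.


log2(n/k) = log2(366/76) ≈ 2.267772.
k*log2(n/k) ≈ 76*2.267772 = 172.350672.
floor(172.350672) = 172.

172


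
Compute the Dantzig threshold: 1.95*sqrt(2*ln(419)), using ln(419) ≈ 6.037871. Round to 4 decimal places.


ln(419) ≈ 6.037871.
2*ln(n) ≈ 12.075742.
sqrt(2*ln(n)) ≈ sqrt(12.075742) ≈ 3.475017.
threshold ≈ 1.95*3.475017 = 6.77628315 ≈ 6.7763.

6.7763


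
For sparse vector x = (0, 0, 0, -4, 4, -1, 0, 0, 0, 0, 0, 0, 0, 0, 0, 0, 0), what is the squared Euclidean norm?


Non-zero entries: [(3, -4), (4, 4), (5, -1)]
Squares: [16, 16, 1]
||x||_2^2 = sum = 33.

33


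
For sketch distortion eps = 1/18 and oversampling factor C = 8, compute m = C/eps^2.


1/eps = 18.
(1/eps)^2 = 324.
m = 8*324 = 2592.

2592


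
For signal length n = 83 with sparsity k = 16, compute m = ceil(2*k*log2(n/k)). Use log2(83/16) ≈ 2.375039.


log2(n/k) = log2(83/16) ≈ 2.375039.
2*k*log2(n/k) ≈ 2*16*2.375039 = 76.001248.
m = ceil(76.001248) = 77.

77


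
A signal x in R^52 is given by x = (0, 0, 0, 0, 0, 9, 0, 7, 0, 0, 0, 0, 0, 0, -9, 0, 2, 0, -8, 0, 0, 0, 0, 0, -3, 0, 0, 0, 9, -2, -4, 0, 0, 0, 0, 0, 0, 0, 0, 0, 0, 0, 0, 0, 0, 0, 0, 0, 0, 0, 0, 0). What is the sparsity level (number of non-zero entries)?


Non-zero positions: [5, 7, 14, 16, 18, 24, 28, 29, 30].
Sparsity = 9.

9


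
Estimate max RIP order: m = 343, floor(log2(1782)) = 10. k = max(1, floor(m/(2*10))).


floor(log2(1782)) = 10.
2*10 = 20.
m/(2*floor(log2(n))) = 343/20 ≈ 17.15.
floor = 17.
k = max(1, 17) = 17.

17


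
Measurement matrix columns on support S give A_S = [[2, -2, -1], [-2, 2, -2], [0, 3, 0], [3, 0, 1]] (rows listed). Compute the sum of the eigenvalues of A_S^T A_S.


Sum of eigenvalues of A_S^T A_S = trace(A_S^T A_S) = sum of squared column norms of A_S.
A_S^T A_S diagonal: [17, 17, 6].
trace = 17 + 17 + 6 = 40.

40


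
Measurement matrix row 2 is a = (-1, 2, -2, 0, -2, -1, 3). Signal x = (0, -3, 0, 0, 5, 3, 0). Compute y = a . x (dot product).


Non-zero terms: ['2*-3', '-2*5', '-1*3']
Products: [-6, -10, -3]
y = sum = -19.

-19


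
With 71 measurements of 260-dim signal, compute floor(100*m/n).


100*m/n = 100*71/260 ≈ 27.3077.
floor = 27.

27


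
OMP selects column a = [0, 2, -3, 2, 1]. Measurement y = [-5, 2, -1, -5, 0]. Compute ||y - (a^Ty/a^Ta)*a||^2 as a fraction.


a^T a = 18.
a^T y = -3.
coeff = -3/18 = -1/6.
||r||^2 = 109/2.

109/2


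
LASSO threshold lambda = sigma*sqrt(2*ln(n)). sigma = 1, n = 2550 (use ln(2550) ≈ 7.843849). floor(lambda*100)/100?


ln(2550) ≈ 7.843849.
2*ln(n) ≈ 15.687698.
sqrt(2*ln(n)) ≈ sqrt(15.687698) ≈ 3.96077.
lambda ≈ 1*3.96077 = 3.96077.
floor(lambda*100)/100 = 3.96.

3.96


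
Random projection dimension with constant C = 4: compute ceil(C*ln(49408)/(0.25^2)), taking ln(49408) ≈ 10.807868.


ln(49408) ≈ 10.807868.
eps^2 = 0.25^2 = 0.0625.
C*ln(N)/eps^2 ≈ 4*10.807868/0.0625 ≈ 691.7036.
m = ceil(691.7036) = 692.

692


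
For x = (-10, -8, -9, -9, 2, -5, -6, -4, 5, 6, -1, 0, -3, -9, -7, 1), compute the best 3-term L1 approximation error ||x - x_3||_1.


Sorted |x_i| descending: [10, 9, 9, 9, 8, 7, 6, 6, 5, 5, 4, 3, 2, 1, 1, 0]
Keep top 3: [10, 9, 9]
Tail entries: [9, 8, 7, 6, 6, 5, 5, 4, 3, 2, 1, 1, 0]
L1 error = sum of tail = 57.

57


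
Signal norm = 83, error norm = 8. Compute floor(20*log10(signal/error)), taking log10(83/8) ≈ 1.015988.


||x||/||e|| = 83/8.
log10(83/8) ≈ 1.015988.
20*log10(||x||/||e||) ≈ 20*1.015988 = 20.31976.
floor(20.31976) = 20.

20


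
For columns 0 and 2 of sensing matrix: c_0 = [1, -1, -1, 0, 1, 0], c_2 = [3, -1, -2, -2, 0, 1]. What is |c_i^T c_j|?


Inner product: 1*3 + -1*-1 + -1*-2 + 0*-2 + 1*0 + 0*1
Products: [3, 1, 2, 0, 0, 0]
Sum = 6.
|dot| = 6.

6


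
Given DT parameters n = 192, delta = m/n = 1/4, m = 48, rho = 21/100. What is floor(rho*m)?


m = 1/4*192 = 48.
rho = 21/100.
rho*m = 21/100*48 = 10.08.
k = floor(10.08) = 10.

10


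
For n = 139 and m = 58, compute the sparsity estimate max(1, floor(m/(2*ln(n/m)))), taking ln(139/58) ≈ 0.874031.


n/m = 139/58.
ln(n/m) ≈ 0.874031.
2*ln(n/m) ≈ 1.748062.
m/(2*ln(n/m)) ≈ 58/1.748062 ≈ 33.1796.
floor = 33.
k_max = max(1, 33) = 33.

33


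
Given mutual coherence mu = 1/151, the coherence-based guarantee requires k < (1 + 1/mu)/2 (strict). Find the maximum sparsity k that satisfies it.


1/mu = 151.
1 + 1/mu = 152.
(1 + 1/mu)/2 = 76 is an integer and the inequality is strict, so k_max = 76 - 1 = 75.

75


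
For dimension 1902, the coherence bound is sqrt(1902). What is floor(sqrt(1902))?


43^2 = 1849 <= 1902 < 1936 = 44^2, so 43 <= sqrt(1902) < 44.
floor(sqrt(1902)) = 43.

43


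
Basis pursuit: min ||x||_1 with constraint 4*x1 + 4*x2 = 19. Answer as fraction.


Axis intercepts:
  x1 = 19/4, x2 = 0: L1 = 19/4
  x1 = 0, x2 = 19/4: L1 = 19/4
x* = (19/4, 0)
||x*||_1 = 19/4.

19/4


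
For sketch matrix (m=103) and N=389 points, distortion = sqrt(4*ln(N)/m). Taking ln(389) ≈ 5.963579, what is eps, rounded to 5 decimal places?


ln(389) ≈ 5.963579.
4*ln(N)/m ≈ 4*5.963579/103 ≈ 0.2315953.
eps = sqrt(0.2315953) ≈ 0.4812435 ≈ 0.48124.

0.48124


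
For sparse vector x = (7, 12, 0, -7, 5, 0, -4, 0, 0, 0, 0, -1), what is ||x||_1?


Non-zero entries: [(0, 7), (1, 12), (3, -7), (4, 5), (6, -4), (11, -1)]
Absolute values: [7, 12, 7, 5, 4, 1]
||x||_1 = sum = 36.

36


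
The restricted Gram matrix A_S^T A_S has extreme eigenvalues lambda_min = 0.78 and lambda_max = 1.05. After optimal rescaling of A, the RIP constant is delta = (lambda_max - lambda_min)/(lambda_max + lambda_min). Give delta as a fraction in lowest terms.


lambda_max - lambda_min = 1.05 - 0.78 = 0.27.
lambda_max + lambda_min = 1.05 + 0.78 = 1.83.
delta = 0.27/1.83 = 27/183 = 9/61.

9/61


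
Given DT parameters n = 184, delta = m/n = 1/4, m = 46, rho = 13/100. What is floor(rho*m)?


m = 1/4*184 = 46.
rho = 13/100.
rho*m = 13/100*46 = 5.98.
k = floor(5.98) = 5.

5


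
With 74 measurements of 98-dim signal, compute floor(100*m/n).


100*m/n = 100*74/98 ≈ 75.5102.
floor = 75.

75


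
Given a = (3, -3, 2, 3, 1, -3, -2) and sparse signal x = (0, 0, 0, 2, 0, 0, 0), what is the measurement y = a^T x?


Non-zero terms: ['3*2']
Products: [6]
y = sum = 6.

6


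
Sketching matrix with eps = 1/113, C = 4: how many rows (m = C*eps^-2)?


1/eps = 113.
(1/eps)^2 = 12769.
m = 4*12769 = 51076.

51076


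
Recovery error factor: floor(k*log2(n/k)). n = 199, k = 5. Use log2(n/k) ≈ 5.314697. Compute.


log2(n/k) = log2(199/5) ≈ 5.314697.
k*log2(n/k) ≈ 5*5.314697 = 26.573485.
floor(26.573485) = 26.

26


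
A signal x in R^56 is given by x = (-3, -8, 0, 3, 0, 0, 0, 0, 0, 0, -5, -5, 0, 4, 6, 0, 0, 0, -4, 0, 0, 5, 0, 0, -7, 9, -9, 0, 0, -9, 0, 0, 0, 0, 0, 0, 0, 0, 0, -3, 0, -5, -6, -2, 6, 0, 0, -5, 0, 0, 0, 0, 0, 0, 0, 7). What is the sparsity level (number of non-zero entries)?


Non-zero positions: [0, 1, 3, 10, 11, 13, 14, 18, 21, 24, 25, 26, 29, 39, 41, 42, 43, 44, 47, 55].
Sparsity = 20.

20


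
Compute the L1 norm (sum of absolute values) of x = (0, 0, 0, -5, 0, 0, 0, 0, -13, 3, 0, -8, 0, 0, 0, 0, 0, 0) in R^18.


Non-zero entries: [(3, -5), (8, -13), (9, 3), (11, -8)]
Absolute values: [5, 13, 3, 8]
||x||_1 = sum = 29.

29


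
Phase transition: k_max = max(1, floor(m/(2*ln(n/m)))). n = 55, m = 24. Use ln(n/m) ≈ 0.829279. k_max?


n/m = 55/24.
ln(n/m) ≈ 0.829279.
2*ln(n/m) ≈ 1.658558.
m/(2*ln(n/m)) ≈ 24/1.658558 ≈ 14.4704.
floor = 14.
k_max = max(1, 14) = 14.

14


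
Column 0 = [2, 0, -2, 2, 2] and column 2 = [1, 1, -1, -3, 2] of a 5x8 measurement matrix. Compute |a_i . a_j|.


Inner product: 2*1 + 0*1 + -2*-1 + 2*-3 + 2*2
Products: [2, 0, 2, -6, 4]
Sum = 2.
|dot| = 2.

2


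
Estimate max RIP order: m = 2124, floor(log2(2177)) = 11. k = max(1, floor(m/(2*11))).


floor(log2(2177)) = 11.
2*11 = 22.
m/(2*floor(log2(n))) = 2124/22 ≈ 96.5455.
floor = 96.
k = max(1, 96) = 96.

96


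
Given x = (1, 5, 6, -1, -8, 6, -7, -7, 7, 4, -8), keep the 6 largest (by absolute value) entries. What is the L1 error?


Sorted |x_i| descending: [8, 8, 7, 7, 7, 6, 6, 5, 4, 1, 1]
Keep top 6: [8, 8, 7, 7, 7, 6]
Tail entries: [6, 5, 4, 1, 1]
L1 error = sum of tail = 17.

17


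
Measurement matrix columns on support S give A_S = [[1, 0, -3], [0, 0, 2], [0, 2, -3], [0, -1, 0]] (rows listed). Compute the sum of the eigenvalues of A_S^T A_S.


Sum of eigenvalues of A_S^T A_S = trace(A_S^T A_S) = sum of squared column norms of A_S.
A_S^T A_S diagonal: [1, 5, 22].
trace = 1 + 5 + 22 = 28.

28


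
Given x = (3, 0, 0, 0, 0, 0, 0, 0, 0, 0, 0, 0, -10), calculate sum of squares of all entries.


Non-zero entries: [(0, 3), (12, -10)]
Squares: [9, 100]
||x||_2^2 = sum = 109.

109


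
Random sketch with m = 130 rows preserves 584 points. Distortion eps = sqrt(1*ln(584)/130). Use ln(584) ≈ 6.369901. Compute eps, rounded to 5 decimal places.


ln(584) ≈ 6.369901.
1*ln(N)/m ≈ 1*6.369901/130 ≈ 0.04899924.
eps = sqrt(0.04899924) ≈ 0.2213577 ≈ 0.22136.

0.22136


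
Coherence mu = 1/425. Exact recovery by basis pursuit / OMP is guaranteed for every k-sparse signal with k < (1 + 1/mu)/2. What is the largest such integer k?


1/mu = 425.
1 + 1/mu = 426.
(1 + 1/mu)/2 = 213 is an integer and the inequality is strict, so k_max = 213 - 1 = 212.

212


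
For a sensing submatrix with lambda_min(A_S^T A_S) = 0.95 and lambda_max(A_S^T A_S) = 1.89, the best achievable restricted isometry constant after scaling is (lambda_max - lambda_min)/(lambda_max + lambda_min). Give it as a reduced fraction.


lambda_max - lambda_min = 1.89 - 0.95 = 0.94.
lambda_max + lambda_min = 1.89 + 0.95 = 2.84.
delta = 0.94/2.84 = 94/284 = 47/142.

47/142


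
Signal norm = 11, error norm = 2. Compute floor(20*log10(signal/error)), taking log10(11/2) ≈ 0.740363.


||x||/||e|| = 11/2.
log10(11/2) ≈ 0.740363.
20*log10(||x||/||e||) ≈ 20*0.740363 = 14.80726.
floor(14.80726) = 14.

14


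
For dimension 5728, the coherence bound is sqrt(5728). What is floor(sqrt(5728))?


75^2 = 5625 <= 5728 < 5776 = 76^2, so 75 <= sqrt(5728) < 76.
floor(sqrt(5728)) = 75.

75


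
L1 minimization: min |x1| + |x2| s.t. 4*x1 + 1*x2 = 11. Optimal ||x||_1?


Axis intercepts:
  x1 = 11/4, x2 = 0: L1 = 11/4
  x1 = 0, x2 = 11: L1 = 11
x* = (11/4, 0)
||x*||_1 = 11/4.

11/4


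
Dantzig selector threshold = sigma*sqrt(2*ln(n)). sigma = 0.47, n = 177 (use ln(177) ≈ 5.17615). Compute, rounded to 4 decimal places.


ln(177) ≈ 5.17615.
2*ln(n) ≈ 10.3523.
sqrt(2*ln(n)) ≈ sqrt(10.3523) ≈ 3.217499.
threshold ≈ 0.47*3.217499 = 1.51222453 ≈ 1.5122.

1.5122


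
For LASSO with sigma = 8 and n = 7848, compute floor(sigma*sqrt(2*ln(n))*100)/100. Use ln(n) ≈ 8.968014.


ln(7848) ≈ 8.968014.
2*ln(n) ≈ 17.936028.
sqrt(2*ln(n)) ≈ sqrt(17.936028) ≈ 4.235095.
lambda ≈ 8*4.235095 = 33.88076.
floor(lambda*100)/100 = 33.88.

33.88


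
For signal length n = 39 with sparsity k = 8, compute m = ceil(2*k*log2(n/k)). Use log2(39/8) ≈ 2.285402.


log2(n/k) = log2(39/8) ≈ 2.285402.
2*k*log2(n/k) ≈ 2*8*2.285402 = 36.566432.
m = ceil(36.566432) = 37.

37


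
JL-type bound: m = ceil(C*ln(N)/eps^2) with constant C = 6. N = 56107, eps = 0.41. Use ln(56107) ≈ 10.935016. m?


ln(56107) ≈ 10.935016.
eps^2 = 0.41^2 = 0.1681.
C*ln(N)/eps^2 ≈ 6*10.935016/0.1681 ≈ 390.304.
m = ceil(390.304) = 391.

391


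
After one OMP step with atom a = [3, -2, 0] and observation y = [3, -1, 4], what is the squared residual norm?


a^T a = 13.
a^T y = 11.
coeff = 11/13 = 11/13.
||r||^2 = 217/13.

217/13


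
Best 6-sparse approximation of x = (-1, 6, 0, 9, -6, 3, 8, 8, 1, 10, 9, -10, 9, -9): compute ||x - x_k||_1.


Sorted |x_i| descending: [10, 10, 9, 9, 9, 9, 8, 8, 6, 6, 3, 1, 1, 0]
Keep top 6: [10, 10, 9, 9, 9, 9]
Tail entries: [8, 8, 6, 6, 3, 1, 1, 0]
L1 error = sum of tail = 33.

33


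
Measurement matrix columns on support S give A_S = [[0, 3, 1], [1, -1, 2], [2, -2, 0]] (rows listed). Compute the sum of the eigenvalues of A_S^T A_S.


Sum of eigenvalues of A_S^T A_S = trace(A_S^T A_S) = sum of squared column norms of A_S.
A_S^T A_S diagonal: [5, 14, 5].
trace = 5 + 14 + 5 = 24.

24


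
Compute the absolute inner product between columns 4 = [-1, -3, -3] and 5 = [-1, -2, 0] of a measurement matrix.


Inner product: -1*-1 + -3*-2 + -3*0
Products: [1, 6, 0]
Sum = 7.
|dot| = 7.

7


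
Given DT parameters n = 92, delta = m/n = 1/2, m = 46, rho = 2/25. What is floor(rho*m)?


m = 1/2*92 = 46.
rho = 2/25.
rho*m = 2/25*46 = 3.68.
k = floor(3.68) = 3.

3


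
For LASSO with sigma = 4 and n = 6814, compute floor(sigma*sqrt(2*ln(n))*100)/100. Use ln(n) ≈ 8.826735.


ln(6814) ≈ 8.826735.
2*ln(n) ≈ 17.65347.
sqrt(2*ln(n)) ≈ sqrt(17.65347) ≈ 4.201603.
lambda ≈ 4*4.201603 = 16.806412.
floor(lambda*100)/100 = 16.80.

16.80


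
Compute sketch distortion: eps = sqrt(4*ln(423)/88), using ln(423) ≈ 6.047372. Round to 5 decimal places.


ln(423) ≈ 6.047372.
4*ln(N)/m ≈ 4*6.047372/88 ≈ 0.27488055.
eps = sqrt(0.27488055) ≈ 0.5242905 ≈ 0.52429.

0.52429


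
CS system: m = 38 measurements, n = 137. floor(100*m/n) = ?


100*m/n = 100*38/137 ≈ 27.7372.
floor = 27.

27


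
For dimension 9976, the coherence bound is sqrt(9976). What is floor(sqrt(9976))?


99^2 = 9801 <= 9976 < 10000 = 100^2, so 99 <= sqrt(9976) < 100.
floor(sqrt(9976)) = 99.

99


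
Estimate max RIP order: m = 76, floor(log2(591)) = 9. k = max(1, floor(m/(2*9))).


floor(log2(591)) = 9.
2*9 = 18.
m/(2*floor(log2(n))) = 76/18 ≈ 4.2222.
floor = 4.
k = max(1, 4) = 4.

4


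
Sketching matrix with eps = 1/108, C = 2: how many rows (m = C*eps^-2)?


1/eps = 108.
(1/eps)^2 = 11664.
m = 2*11664 = 23328.

23328


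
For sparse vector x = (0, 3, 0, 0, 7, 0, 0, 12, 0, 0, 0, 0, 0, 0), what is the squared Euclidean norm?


Non-zero entries: [(1, 3), (4, 7), (7, 12)]
Squares: [9, 49, 144]
||x||_2^2 = sum = 202.

202


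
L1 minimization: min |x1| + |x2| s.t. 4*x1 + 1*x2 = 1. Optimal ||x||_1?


Axis intercepts:
  x1 = 1/4, x2 = 0: L1 = 1/4
  x1 = 0, x2 = 1: L1 = 1
x* = (1/4, 0)
||x*||_1 = 1/4.

1/4


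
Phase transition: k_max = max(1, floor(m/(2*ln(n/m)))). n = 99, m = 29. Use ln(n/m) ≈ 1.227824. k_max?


n/m = 99/29.
ln(n/m) ≈ 1.227824.
2*ln(n/m) ≈ 2.455648.
m/(2*ln(n/m)) ≈ 29/2.455648 ≈ 11.8095.
floor = 11.
k_max = max(1, 11) = 11.

11


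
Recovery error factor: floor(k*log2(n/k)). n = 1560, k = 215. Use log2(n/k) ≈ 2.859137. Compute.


log2(n/k) = log2(1560/215) ≈ 2.859137.
k*log2(n/k) ≈ 215*2.859137 = 614.714455.
floor(614.714455) = 614.

614


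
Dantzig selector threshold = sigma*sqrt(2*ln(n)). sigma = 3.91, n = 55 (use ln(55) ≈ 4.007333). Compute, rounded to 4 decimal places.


ln(55) ≈ 4.007333.
2*ln(n) ≈ 8.014666.
sqrt(2*ln(n)) ≈ sqrt(8.014666) ≈ 2.831019.
threshold ≈ 3.91*2.831019 = 11.06928429 ≈ 11.0693.

11.0693


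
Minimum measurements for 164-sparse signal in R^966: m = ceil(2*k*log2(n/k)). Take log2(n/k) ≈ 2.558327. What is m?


log2(n/k) = log2(966/164) ≈ 2.558327.
2*k*log2(n/k) ≈ 2*164*2.558327 = 839.131256.
m = ceil(839.131256) = 840.

840


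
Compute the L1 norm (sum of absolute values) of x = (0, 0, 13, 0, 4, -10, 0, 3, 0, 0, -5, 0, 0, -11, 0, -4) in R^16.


Non-zero entries: [(2, 13), (4, 4), (5, -10), (7, 3), (10, -5), (13, -11), (15, -4)]
Absolute values: [13, 4, 10, 3, 5, 11, 4]
||x||_1 = sum = 50.

50


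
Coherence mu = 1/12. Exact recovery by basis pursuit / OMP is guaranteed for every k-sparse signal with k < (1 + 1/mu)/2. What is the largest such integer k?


1/mu = 12.
1 + 1/mu = 13.
(1 + 1/mu)/2 = 6.5 is not an integer, so k_max = floor(6.5) = 6.

6


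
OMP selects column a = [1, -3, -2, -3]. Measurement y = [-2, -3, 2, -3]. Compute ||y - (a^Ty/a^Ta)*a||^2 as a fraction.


a^T a = 23.
a^T y = 12.
coeff = 12/23 = 12/23.
||r||^2 = 454/23.

454/23


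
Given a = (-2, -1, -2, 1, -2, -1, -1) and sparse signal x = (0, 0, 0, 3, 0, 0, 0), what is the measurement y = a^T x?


Non-zero terms: ['1*3']
Products: [3]
y = sum = 3.

3


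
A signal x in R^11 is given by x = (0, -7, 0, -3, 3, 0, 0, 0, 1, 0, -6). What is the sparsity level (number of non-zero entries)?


Non-zero positions: [1, 3, 4, 8, 10].
Sparsity = 5.

5


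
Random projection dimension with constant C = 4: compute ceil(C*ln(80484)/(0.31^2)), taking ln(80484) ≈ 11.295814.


ln(80484) ≈ 11.295814.
eps^2 = 0.31^2 = 0.0961.
C*ln(N)/eps^2 ≈ 4*11.295814/0.0961 ≈ 470.1692.
m = ceil(470.1692) = 471.

471


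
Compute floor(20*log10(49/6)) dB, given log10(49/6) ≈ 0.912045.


||x||/||e|| = 49/6.
log10(49/6) ≈ 0.912045.
20*log10(||x||/||e||) ≈ 20*0.912045 = 18.2409.
floor(18.2409) = 18.

18


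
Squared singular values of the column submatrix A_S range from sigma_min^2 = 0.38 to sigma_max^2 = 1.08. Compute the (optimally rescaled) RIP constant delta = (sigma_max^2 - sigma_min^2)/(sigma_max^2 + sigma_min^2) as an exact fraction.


lambda_max - lambda_min = 1.08 - 0.38 = 0.70.
lambda_max + lambda_min = 1.08 + 0.38 = 1.46.
delta = 0.70/1.46 = 70/146 = 35/73.

35/73


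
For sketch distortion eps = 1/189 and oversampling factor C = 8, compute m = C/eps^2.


1/eps = 189.
(1/eps)^2 = 35721.
m = 8*35721 = 285768.

285768


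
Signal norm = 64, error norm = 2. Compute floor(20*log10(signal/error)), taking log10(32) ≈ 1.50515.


||x||/||e|| = 64/2 = 32.
log10(32) ≈ 1.50515.
20*log10(||x||/||e||) ≈ 20*1.50515 = 30.103.
floor(30.103) = 30.

30


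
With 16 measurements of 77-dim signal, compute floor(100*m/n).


100*m/n = 100*16/77 ≈ 20.7792.
floor = 20.

20


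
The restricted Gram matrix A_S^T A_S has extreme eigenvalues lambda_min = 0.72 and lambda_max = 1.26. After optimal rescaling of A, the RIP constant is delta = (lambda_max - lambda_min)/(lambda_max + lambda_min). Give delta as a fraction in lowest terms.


lambda_max - lambda_min = 1.26 - 0.72 = 0.54.
lambda_max + lambda_min = 1.26 + 0.72 = 1.98.
delta = 0.54/1.98 = 54/198 = 3/11.

3/11


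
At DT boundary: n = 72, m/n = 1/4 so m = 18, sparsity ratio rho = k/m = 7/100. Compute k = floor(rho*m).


m = 1/4*72 = 18.
rho = 7/100.
rho*m = 7/100*18 = 1.26.
k = floor(1.26) = 1.

1


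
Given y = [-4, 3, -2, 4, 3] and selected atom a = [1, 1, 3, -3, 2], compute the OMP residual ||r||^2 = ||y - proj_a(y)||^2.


a^T a = 24.
a^T y = -13.
coeff = -13/24 = -13/24.
||r||^2 = 1127/24.

1127/24


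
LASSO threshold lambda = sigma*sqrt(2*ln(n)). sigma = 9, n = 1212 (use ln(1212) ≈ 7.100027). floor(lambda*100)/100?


ln(1212) ≈ 7.100027.
2*ln(n) ≈ 14.200054.
sqrt(2*ln(n)) ≈ sqrt(14.200054) ≈ 3.768296.
lambda ≈ 9*3.768296 = 33.914664.
floor(lambda*100)/100 = 33.91.

33.91


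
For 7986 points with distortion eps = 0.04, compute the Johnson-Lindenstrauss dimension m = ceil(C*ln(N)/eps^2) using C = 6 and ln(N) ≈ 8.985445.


ln(7986) ≈ 8.985445.
eps^2 = 0.04^2 = 0.0016.
C*ln(N)/eps^2 ≈ 6*8.985445/0.0016 ≈ 33695.4187.
m = ceil(33695.4187) = 33696.

33696


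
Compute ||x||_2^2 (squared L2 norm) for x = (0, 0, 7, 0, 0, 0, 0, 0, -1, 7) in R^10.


Non-zero entries: [(2, 7), (8, -1), (9, 7)]
Squares: [49, 1, 49]
||x||_2^2 = sum = 99.

99


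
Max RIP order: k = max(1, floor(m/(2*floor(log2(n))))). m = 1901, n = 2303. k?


floor(log2(2303)) = 11.
2*11 = 22.
m/(2*floor(log2(n))) = 1901/22 ≈ 86.4091.
floor = 86.
k = max(1, 86) = 86.

86


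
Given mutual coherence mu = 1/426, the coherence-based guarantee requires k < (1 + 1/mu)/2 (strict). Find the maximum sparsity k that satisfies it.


1/mu = 426.
1 + 1/mu = 427.
(1 + 1/mu)/2 = 213.5 is not an integer, so k_max = floor(213.5) = 213.

213


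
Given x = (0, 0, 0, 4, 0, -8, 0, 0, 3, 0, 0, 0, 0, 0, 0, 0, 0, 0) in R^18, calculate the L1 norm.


Non-zero entries: [(3, 4), (5, -8), (8, 3)]
Absolute values: [4, 8, 3]
||x||_1 = sum = 15.

15


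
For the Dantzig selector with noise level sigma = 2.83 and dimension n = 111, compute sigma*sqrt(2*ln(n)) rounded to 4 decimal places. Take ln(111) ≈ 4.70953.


ln(111) ≈ 4.70953.
2*ln(n) ≈ 9.41906.
sqrt(2*ln(n)) ≈ sqrt(9.41906) ≈ 3.069049.
threshold ≈ 2.83*3.069049 = 8.68540867 ≈ 8.6854.

8.6854


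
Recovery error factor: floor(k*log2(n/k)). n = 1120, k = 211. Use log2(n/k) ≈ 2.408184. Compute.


log2(n/k) = log2(1120/211) ≈ 2.408184.
k*log2(n/k) ≈ 211*2.408184 = 508.126824.
floor(508.126824) = 508.

508


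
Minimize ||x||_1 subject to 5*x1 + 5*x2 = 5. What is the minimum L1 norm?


Axis intercepts:
  x1 = 1, x2 = 0: L1 = 1
  x1 = 0, x2 = 1: L1 = 1
x* = (1, 0)
||x*||_1 = 1.

1


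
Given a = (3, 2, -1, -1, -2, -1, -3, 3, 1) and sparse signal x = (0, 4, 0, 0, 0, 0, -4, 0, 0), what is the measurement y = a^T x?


Non-zero terms: ['2*4', '-3*-4']
Products: [8, 12]
y = sum = 20.

20


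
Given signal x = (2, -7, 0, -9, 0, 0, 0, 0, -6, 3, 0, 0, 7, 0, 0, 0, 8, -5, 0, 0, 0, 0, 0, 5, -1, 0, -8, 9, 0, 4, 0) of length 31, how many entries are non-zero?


Non-zero positions: [0, 1, 3, 8, 9, 12, 16, 17, 23, 24, 26, 27, 29].
Sparsity = 13.

13


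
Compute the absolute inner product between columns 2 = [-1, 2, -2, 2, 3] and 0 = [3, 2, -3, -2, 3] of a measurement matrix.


Inner product: -1*3 + 2*2 + -2*-3 + 2*-2 + 3*3
Products: [-3, 4, 6, -4, 9]
Sum = 12.
|dot| = 12.

12


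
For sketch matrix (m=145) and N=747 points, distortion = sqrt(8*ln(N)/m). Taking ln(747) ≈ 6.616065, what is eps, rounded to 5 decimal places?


ln(747) ≈ 6.616065.
8*ln(N)/m ≈ 8*6.616065/145 ≈ 0.36502428.
eps = sqrt(0.36502428) ≈ 0.6041724 ≈ 0.60417.

0.60417


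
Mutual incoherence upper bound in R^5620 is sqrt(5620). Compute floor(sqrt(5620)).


74^2 = 5476 <= 5620 < 5625 = 75^2, so 74 <= sqrt(5620) < 75.
floor(sqrt(5620)) = 74.

74


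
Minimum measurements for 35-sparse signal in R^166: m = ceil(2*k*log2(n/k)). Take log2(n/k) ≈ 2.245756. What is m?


log2(n/k) = log2(166/35) ≈ 2.245756.
2*k*log2(n/k) ≈ 2*35*2.245756 = 157.20292.
m = ceil(157.20292) = 158.

158


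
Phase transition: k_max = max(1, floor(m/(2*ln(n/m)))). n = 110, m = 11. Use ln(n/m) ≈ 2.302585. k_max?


n/m = 110/11 = 10.
ln(n/m) ≈ 2.302585.
2*ln(n/m) ≈ 4.60517.
m/(2*ln(n/m)) ≈ 11/4.60517 ≈ 2.3886.
floor = 2.
k_max = max(1, 2) = 2.

2


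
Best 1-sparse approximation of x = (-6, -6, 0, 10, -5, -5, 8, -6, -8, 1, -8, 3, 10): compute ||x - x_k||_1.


Sorted |x_i| descending: [10, 10, 8, 8, 8, 6, 6, 6, 5, 5, 3, 1, 0]
Keep top 1: [10]
Tail entries: [10, 8, 8, 8, 6, 6, 6, 5, 5, 3, 1, 0]
L1 error = sum of tail = 66.

66


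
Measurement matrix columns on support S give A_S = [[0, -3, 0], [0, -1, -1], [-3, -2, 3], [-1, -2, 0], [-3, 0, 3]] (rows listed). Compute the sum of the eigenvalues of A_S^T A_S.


Sum of eigenvalues of A_S^T A_S = trace(A_S^T A_S) = sum of squared column norms of A_S.
A_S^T A_S diagonal: [19, 18, 19].
trace = 19 + 18 + 19 = 56.

56


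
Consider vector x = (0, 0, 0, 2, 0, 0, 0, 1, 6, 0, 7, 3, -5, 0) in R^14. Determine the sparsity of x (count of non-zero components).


Non-zero positions: [3, 7, 8, 10, 11, 12].
Sparsity = 6.

6


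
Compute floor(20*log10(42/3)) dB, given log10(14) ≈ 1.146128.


||x||/||e|| = 42/3 = 14.
log10(14) ≈ 1.146128.
20*log10(||x||/||e||) ≈ 20*1.146128 = 22.92256.
floor(22.92256) = 22.

22


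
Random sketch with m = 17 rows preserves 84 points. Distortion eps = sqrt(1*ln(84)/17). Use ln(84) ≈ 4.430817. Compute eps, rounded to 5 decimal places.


ln(84) ≈ 4.430817.
1*ln(N)/m ≈ 1*4.430817/17 ≈ 0.26063629.
eps = sqrt(0.26063629) ≈ 0.5105255 ≈ 0.51053.

0.51053


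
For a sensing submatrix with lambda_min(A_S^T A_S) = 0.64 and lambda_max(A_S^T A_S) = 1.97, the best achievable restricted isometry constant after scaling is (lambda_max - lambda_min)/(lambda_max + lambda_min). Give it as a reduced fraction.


lambda_max - lambda_min = 1.97 - 0.64 = 1.33.
lambda_max + lambda_min = 1.97 + 0.64 = 2.61.
delta = 1.33/2.61 = 133/261.

133/261


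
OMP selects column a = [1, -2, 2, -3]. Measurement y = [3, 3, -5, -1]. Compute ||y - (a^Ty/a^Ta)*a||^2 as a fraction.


a^T a = 18.
a^T y = -10.
coeff = -10/18 = -5/9.
||r||^2 = 346/9.

346/9


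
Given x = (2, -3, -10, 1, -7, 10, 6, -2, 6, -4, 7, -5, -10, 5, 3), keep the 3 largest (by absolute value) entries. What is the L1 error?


Sorted |x_i| descending: [10, 10, 10, 7, 7, 6, 6, 5, 5, 4, 3, 3, 2, 2, 1]
Keep top 3: [10, 10, 10]
Tail entries: [7, 7, 6, 6, 5, 5, 4, 3, 3, 2, 2, 1]
L1 error = sum of tail = 51.

51


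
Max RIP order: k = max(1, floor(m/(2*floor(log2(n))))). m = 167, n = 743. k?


floor(log2(743)) = 9.
2*9 = 18.
m/(2*floor(log2(n))) = 167/18 ≈ 9.2778.
floor = 9.
k = max(1, 9) = 9.

9


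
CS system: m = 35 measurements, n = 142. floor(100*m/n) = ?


100*m/n = 100*35/142 ≈ 24.6479.
floor = 24.

24


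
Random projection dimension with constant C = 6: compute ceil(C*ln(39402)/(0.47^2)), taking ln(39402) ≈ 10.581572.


ln(39402) ≈ 10.581572.
eps^2 = 0.47^2 = 0.2209.
C*ln(N)/eps^2 ≈ 6*10.581572/0.2209 ≈ 287.4125.
m = ceil(287.4125) = 288.

288


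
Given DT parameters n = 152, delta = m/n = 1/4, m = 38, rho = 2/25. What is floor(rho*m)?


m = 1/4*152 = 38.
rho = 2/25.
rho*m = 2/25*38 = 3.04.
k = floor(3.04) = 3.

3


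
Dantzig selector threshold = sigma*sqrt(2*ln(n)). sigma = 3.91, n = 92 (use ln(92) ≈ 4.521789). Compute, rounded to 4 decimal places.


ln(92) ≈ 4.521789.
2*ln(n) ≈ 9.043578.
sqrt(2*ln(n)) ≈ sqrt(9.043578) ≈ 3.007254.
threshold ≈ 3.91*3.007254 = 11.75836314 ≈ 11.7584.

11.7584


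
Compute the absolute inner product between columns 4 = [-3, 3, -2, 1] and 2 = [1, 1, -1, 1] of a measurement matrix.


Inner product: -3*1 + 3*1 + -2*-1 + 1*1
Products: [-3, 3, 2, 1]
Sum = 3.
|dot| = 3.

3


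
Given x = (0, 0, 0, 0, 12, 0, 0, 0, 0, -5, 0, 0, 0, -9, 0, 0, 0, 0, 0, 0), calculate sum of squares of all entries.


Non-zero entries: [(4, 12), (9, -5), (13, -9)]
Squares: [144, 25, 81]
||x||_2^2 = sum = 250.

250


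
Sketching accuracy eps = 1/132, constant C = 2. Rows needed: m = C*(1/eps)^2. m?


1/eps = 132.
(1/eps)^2 = 17424.
m = 2*17424 = 34848.

34848


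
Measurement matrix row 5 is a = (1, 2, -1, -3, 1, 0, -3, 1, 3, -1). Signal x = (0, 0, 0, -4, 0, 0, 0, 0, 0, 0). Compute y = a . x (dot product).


Non-zero terms: ['-3*-4']
Products: [12]
y = sum = 12.

12


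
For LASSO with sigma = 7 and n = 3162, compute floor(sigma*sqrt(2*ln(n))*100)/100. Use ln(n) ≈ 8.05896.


ln(3162) ≈ 8.05896.
2*ln(n) ≈ 16.11792.
sqrt(2*ln(n)) ≈ sqrt(16.11792) ≈ 4.014713.
lambda ≈ 7*4.014713 = 28.102991.
floor(lambda*100)/100 = 28.10.

28.10


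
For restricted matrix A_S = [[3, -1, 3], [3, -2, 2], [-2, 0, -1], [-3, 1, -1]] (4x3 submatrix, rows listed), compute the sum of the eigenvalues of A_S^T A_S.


Sum of eigenvalues of A_S^T A_S = trace(A_S^T A_S) = sum of squared column norms of A_S.
A_S^T A_S diagonal: [31, 6, 15].
trace = 31 + 6 + 15 = 52.

52


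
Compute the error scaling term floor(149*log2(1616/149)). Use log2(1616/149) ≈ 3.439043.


log2(n/k) = log2(1616/149) ≈ 3.439043.
k*log2(n/k) ≈ 149*3.439043 = 512.417407.
floor(512.417407) = 512.

512


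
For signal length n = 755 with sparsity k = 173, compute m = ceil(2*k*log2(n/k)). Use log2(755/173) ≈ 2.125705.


log2(n/k) = log2(755/173) ≈ 2.125705.
2*k*log2(n/k) ≈ 2*173*2.125705 = 735.49393.
m = ceil(735.49393) = 736.

736


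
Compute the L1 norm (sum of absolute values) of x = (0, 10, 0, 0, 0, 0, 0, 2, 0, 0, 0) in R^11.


Non-zero entries: [(1, 10), (7, 2)]
Absolute values: [10, 2]
||x||_1 = sum = 12.

12


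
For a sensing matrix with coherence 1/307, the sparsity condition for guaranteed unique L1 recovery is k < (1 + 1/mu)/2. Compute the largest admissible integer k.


1/mu = 307.
1 + 1/mu = 308.
(1 + 1/mu)/2 = 154 is an integer and the inequality is strict, so k_max = 154 - 1 = 153.

153


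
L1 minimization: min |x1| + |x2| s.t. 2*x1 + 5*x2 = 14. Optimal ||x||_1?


Axis intercepts:
  x1 = 7, x2 = 0: L1 = 7
  x1 = 0, x2 = 14/5: L1 = 14/5
x* = (0, 14/5)
||x*||_1 = 14/5.

14/5


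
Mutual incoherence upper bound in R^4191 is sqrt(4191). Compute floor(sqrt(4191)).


64^2 = 4096 <= 4191 < 4225 = 65^2, so 64 <= sqrt(4191) < 65.
floor(sqrt(4191)) = 64.

64


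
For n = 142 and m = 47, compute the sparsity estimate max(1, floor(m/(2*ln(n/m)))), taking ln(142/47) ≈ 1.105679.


n/m = 142/47.
ln(n/m) ≈ 1.105679.
2*ln(n/m) ≈ 2.211358.
m/(2*ln(n/m)) ≈ 47/2.211358 ≈ 21.2539.
floor = 21.
k_max = max(1, 21) = 21.

21


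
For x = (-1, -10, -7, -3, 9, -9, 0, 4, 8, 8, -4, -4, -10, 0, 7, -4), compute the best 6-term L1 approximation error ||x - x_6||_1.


Sorted |x_i| descending: [10, 10, 9, 9, 8, 8, 7, 7, 4, 4, 4, 4, 3, 1, 0, 0]
Keep top 6: [10, 10, 9, 9, 8, 8]
Tail entries: [7, 7, 4, 4, 4, 4, 3, 1, 0, 0]
L1 error = sum of tail = 34.

34


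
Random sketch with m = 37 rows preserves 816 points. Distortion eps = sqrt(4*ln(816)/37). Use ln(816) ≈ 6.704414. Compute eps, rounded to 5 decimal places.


ln(816) ≈ 6.704414.
4*ln(N)/m ≈ 4*6.704414/37 ≈ 0.72480151.
eps = sqrt(0.72480151) ≈ 0.8513528 ≈ 0.85135.

0.85135


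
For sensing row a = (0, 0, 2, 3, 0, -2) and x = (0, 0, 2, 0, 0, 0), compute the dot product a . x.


Non-zero terms: ['2*2']
Products: [4]
y = sum = 4.

4


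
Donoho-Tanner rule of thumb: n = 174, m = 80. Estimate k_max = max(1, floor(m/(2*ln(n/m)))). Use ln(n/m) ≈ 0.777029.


n/m = 174/80 = 87/40.
ln(n/m) ≈ 0.777029.
2*ln(n/m) ≈ 1.554058.
m/(2*ln(n/m)) ≈ 80/1.554058 ≈ 51.4781.
floor = 51.
k_max = max(1, 51) = 51.

51


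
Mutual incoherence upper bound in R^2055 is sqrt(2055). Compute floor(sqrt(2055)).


45^2 = 2025 <= 2055 < 2116 = 46^2, so 45 <= sqrt(2055) < 46.
floor(sqrt(2055)) = 45.

45


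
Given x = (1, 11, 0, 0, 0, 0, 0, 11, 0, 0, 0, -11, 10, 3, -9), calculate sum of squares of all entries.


Non-zero entries: [(0, 1), (1, 11), (7, 11), (11, -11), (12, 10), (13, 3), (14, -9)]
Squares: [1, 121, 121, 121, 100, 9, 81]
||x||_2^2 = sum = 554.

554


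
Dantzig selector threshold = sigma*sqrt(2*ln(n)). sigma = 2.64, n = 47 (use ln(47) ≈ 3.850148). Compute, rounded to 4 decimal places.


ln(47) ≈ 3.850148.
2*ln(n) ≈ 7.700296.
sqrt(2*ln(n)) ≈ sqrt(7.700296) ≈ 2.774941.
threshold ≈ 2.64*2.774941 = 7.32584424 ≈ 7.3258.

7.3258


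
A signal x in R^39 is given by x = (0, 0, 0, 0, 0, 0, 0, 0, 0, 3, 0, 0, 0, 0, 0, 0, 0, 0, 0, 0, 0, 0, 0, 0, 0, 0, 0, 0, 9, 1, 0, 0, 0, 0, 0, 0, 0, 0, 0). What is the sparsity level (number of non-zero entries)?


Non-zero positions: [9, 28, 29].
Sparsity = 3.

3


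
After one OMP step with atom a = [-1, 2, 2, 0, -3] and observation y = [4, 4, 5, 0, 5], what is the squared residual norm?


a^T a = 18.
a^T y = -1.
coeff = -1/18 = -1/18.
||r||^2 = 1475/18.

1475/18


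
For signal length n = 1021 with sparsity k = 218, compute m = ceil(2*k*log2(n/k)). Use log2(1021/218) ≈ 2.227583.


log2(n/k) = log2(1021/218) ≈ 2.227583.
2*k*log2(n/k) ≈ 2*218*2.227583 = 971.226188.
m = ceil(971.226188) = 972.

972


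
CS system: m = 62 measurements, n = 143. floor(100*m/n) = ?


100*m/n = 100*62/143 ≈ 43.3566.
floor = 43.

43


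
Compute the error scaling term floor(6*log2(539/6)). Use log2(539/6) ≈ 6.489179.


log2(n/k) = log2(539/6) ≈ 6.489179.
k*log2(n/k) ≈ 6*6.489179 = 38.935074.
floor(38.935074) = 38.

38


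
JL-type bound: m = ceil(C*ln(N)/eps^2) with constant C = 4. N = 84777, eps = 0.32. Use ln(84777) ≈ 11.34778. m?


ln(84777) ≈ 11.34778.
eps^2 = 0.32^2 = 0.1024.
C*ln(N)/eps^2 ≈ 4*11.34778/0.1024 ≈ 443.2727.
m = ceil(443.2727) = 444.

444


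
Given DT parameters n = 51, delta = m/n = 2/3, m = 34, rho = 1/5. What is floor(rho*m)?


m = 2/3*51 = 34.
rho = 1/5.
rho*m = 1/5*34 = 6.8.
k = floor(6.8) = 6.

6


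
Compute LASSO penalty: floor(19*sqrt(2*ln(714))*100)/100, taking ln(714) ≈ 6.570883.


ln(714) ≈ 6.570883.
2*ln(n) ≈ 13.141766.
sqrt(2*ln(n)) ≈ sqrt(13.141766) ≈ 3.625157.
lambda ≈ 19*3.625157 = 68.877983.
floor(lambda*100)/100 = 68.87.

68.87


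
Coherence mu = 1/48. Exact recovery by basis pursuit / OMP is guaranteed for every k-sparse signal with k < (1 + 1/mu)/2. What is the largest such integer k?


1/mu = 48.
1 + 1/mu = 49.
(1 + 1/mu)/2 = 24.5 is not an integer, so k_max = floor(24.5) = 24.

24


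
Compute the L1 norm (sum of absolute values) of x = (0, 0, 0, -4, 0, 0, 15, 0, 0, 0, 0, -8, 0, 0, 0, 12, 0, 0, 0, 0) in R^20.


Non-zero entries: [(3, -4), (6, 15), (11, -8), (15, 12)]
Absolute values: [4, 15, 8, 12]
||x||_1 = sum = 39.

39


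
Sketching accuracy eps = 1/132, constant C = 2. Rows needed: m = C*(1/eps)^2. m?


1/eps = 132.
(1/eps)^2 = 17424.
m = 2*17424 = 34848.

34848


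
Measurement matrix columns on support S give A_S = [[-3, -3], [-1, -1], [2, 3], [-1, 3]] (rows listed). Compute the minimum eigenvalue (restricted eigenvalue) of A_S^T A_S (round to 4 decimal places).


A_S^T A_S = [[15, 13], [13, 28]].
trace = 43.
det = 251.
disc = trace^2 - 4*det = 1849 - 4*251 = 845.
sqrt(845) ≈ 29.068884.
lam_min = (43 - sqrt(845))/2 ≈ (43 - 29.068884)/2 = 6.965558 ≈ 6.9656.

6.9656


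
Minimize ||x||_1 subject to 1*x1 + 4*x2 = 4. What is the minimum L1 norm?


Axis intercepts:
  x1 = 4, x2 = 0: L1 = 4
  x1 = 0, x2 = 1: L1 = 1
x* = (0, 1)
||x*||_1 = 1.

1


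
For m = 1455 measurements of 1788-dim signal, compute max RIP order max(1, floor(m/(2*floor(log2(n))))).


floor(log2(1788)) = 10.
2*10 = 20.
m/(2*floor(log2(n))) = 1455/20 ≈ 72.75.
floor = 72.
k = max(1, 72) = 72.

72


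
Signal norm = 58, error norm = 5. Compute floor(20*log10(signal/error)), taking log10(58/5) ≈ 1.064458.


||x||/||e|| = 58/5.
log10(58/5) ≈ 1.064458.
20*log10(||x||/||e||) ≈ 20*1.064458 = 21.28916.
floor(21.28916) = 21.

21


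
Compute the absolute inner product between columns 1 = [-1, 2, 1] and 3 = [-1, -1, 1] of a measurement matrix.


Inner product: -1*-1 + 2*-1 + 1*1
Products: [1, -2, 1]
Sum = 0.
|dot| = 0.

0


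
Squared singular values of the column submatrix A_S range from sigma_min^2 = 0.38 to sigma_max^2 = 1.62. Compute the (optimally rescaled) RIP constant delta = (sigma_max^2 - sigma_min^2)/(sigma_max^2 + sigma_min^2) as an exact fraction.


lambda_max - lambda_min = 1.62 - 0.38 = 1.24.
lambda_max + lambda_min = 1.62 + 0.38 = 2.00.
delta = 1.24/2.00 = 124/200 = 31/50.

31/50


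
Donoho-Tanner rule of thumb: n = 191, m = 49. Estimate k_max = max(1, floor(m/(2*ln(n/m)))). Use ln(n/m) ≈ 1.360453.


n/m = 191/49.
ln(n/m) ≈ 1.360453.
2*ln(n/m) ≈ 2.720906.
m/(2*ln(n/m)) ≈ 49/2.720906 ≈ 18.0087.
floor = 18.
k_max = max(1, 18) = 18.

18
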